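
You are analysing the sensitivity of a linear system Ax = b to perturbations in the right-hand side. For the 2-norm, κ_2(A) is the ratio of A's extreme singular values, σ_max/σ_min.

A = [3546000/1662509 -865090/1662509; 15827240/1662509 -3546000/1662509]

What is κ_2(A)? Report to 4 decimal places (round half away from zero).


247.2500

M = AᵀA = [156499489600/1644221401 -35211780000/1644221401; -35211780000/1644221401 7925340100/1644221401]. tr(M)=97813700/978121, det(M)=160000/978121
eigenvalues of AᵀA: λ = (tr ± √(tr²−4·det))/2 = 100, 1600/978121
κ = σ_max/σ_min = 10/(40/989) = 247.2500


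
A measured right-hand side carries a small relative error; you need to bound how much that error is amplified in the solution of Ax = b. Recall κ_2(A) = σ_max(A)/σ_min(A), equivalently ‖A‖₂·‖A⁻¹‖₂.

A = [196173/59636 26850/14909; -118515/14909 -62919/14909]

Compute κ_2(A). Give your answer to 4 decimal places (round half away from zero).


form AᵀA = [263216729529/3556452496 17547313095/444556562; 17547313095/444556562 4679723061/222278281] with trace 1169869545/12306064 and determinant 2313441/12306064
char-poly roots: 1521/16 and 1521/769129
σ_max=√(1521/16)=(39/4), σ_min=√(1521/769129)=(39/877) → κ = 219.2500

219.2500


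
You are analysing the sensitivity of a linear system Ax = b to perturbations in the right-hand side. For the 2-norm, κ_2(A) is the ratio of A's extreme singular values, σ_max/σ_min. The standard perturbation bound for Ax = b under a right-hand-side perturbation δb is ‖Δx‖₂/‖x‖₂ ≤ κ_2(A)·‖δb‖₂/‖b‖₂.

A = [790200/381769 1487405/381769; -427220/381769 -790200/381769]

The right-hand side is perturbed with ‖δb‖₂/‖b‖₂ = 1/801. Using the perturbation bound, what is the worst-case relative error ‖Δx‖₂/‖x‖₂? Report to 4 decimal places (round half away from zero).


form AᵀA = [2792155600/504316849 5235075000/504316849; 5235075000/504316849 9815881225/504316849] with trace 43626425/1745041 and determinant 10000/1745041
char-poly roots: 25 and 400/1745041
κ_2(A) = √(λ_max/λ_min) = √(25 / (400/1745041)) = 330.2500
worst-case relative error ≤ 330.2500 × 1/801 = 0.4123

0.4123


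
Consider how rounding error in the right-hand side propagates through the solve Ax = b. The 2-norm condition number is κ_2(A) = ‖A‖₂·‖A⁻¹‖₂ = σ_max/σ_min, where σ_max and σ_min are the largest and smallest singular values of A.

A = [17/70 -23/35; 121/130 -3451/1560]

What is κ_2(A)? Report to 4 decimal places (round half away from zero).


M = AᵀA = [15325/16562 -881875/397488; -881875/397488 25402225/4769856]. tr(M)=176425/28224, det(M)=625/112896
λ_max, λ_min = (176425/28224 ± √31108140625/796594176)/2 = 25/4, 25/28224
σ_max=√(25/4)=(5/2), σ_min=√(25/28224)=(5/168) → κ = 84.0000

84.0000


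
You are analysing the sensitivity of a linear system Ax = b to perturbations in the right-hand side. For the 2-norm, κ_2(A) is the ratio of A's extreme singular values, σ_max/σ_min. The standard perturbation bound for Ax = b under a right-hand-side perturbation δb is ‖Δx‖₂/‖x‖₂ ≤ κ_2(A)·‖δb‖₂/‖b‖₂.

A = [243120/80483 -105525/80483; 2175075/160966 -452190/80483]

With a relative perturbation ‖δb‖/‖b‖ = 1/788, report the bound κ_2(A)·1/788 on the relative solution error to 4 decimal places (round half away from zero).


M = AᵀA = [2955015225/15413476 -307810125/3853369; -307810125/3853369 128263725/3853369]. tr(M)=20521125/91204, det(M)=50625/91204
char-poly roots: 225 and 225/91204
so κ_2 = √(225 / (225/91204)) = 302.0000
κ_2(A)·‖δb‖/‖b‖ = 0.3832

0.3832


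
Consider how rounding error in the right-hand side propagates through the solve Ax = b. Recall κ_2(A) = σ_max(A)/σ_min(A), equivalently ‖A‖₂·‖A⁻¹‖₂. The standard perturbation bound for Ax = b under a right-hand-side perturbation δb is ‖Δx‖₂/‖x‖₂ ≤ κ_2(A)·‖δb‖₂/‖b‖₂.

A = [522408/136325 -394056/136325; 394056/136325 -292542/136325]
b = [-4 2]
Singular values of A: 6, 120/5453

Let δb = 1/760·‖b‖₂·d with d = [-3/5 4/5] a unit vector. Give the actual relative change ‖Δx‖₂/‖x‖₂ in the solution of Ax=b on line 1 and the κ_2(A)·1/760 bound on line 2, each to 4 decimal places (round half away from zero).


0.0015
0.3588

σ_max = 6, σ_min = 120/5453
κ = σ_max/σ_min = 6/(120/5453) = 272.6500
worst-case relative error ≤ 272.6500 × 1/760 = 0.3588
solve Ax = b  →  x = [108.7933 145.6133]
‖b‖₂ = 4.4721 and ‖x‖₂ = 181.7670
re-solving with b+δb shifts x by Δx of norm 0.2674
relative error = 0.0015
realised/bound (from unrounded values) ≈ 0.0041


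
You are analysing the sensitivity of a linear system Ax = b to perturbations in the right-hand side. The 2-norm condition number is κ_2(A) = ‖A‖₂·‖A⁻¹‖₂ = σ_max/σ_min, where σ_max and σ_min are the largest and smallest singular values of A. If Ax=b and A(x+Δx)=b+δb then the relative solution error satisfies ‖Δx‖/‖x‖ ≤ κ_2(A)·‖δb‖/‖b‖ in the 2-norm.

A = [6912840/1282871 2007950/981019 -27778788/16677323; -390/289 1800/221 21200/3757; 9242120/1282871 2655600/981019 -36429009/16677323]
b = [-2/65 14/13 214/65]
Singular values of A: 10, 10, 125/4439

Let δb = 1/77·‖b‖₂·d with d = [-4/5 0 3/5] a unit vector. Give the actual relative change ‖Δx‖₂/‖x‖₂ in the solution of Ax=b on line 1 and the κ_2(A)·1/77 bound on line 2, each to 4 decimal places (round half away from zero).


largest singular value 10, smallest 125/4439
condition number: 10 ÷ (125/4439) = 355.1200
worst-case relative error ≤ 355.1200 × 1/77 = 4.6119
solve Ax = b  →  x = [29.7117 -33.2466 55.2844]
2-norm of b is 3.4641; of x, 71.0246
re-solving with b+δb shifts x by Δx of norm 1.5976
relative error = 0.0225
realised/bound (from unrounded values) ≈ 0.0049

0.0225
4.6119


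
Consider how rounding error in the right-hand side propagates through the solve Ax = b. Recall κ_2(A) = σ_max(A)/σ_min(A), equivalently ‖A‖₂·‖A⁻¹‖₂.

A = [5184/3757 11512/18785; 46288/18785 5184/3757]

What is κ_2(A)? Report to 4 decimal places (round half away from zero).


M = AᵀA = [9738496/1221025 207360/48841; 207360/48841 2783296/1221025]. tr(M)=43328/4225, det(M)=16384/105625
eigenvalues of AᵀA: λ = (tr ± √(tr²−4·det))/2 = 256/25, 64/4225
so κ_2 = √((256/25) / (64/4225)) = 26.0000

26.0000


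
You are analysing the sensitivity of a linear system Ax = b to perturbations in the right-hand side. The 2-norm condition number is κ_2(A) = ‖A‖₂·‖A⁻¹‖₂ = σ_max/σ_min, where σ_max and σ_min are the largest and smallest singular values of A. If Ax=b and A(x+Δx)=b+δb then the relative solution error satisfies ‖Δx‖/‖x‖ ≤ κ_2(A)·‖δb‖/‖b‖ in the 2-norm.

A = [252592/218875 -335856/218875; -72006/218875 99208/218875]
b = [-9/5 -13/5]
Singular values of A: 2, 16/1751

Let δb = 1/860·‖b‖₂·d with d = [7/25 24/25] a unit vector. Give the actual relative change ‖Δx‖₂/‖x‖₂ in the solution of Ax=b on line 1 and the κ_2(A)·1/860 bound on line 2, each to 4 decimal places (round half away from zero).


0.0012
0.2545

largest singular value 2, smallest 16/1751
condition number: 2 ÷ (16/1751) = 218.8750
bound on ‖Δx‖/‖x‖: κ·ε = 218.8750·1/860 = 0.2545
solve Ax = b  →  x = [-262.9500 -196.5875]
2-norm of b is 3.1623; of x, 328.3129
Δx = A⁻¹·δb where δb = 1/860·3.1623·d; ‖Δx‖ = 0.4024
dividing the unrounded norms, ‖Δx‖/‖x‖ = 0.0012
so the bound overstates the realised error by a factor of ≈ 207.6433 (computed from the unrounded values)


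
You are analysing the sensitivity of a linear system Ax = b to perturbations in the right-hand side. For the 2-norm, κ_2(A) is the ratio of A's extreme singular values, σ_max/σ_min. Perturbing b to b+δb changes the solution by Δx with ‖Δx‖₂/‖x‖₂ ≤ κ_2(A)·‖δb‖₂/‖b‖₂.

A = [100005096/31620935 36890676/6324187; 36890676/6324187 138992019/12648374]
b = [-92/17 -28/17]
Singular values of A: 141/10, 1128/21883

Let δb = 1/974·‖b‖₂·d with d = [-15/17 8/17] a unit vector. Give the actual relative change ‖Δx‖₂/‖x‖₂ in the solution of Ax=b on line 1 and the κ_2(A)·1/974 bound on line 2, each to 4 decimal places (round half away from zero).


0.0015
0.2808

largest singular value 141/10, smallest 1128/21883
condition number: (141/10) ÷ (1128/21883) = 273.5375
perturbation bound = 273.5375·1/974 = 0.2808
solve Ax = b  →  x = [-68.6035 36.2670]
2-norm of b is 5.6569; of x, 77.5998
with δb = [-0.0051 0.0027], A·Δx = δb → ‖Δx‖ = 0.1127
realised ‖Δx‖/‖x‖ = 0.0015
realised/bound (from unrounded values) ≈ 0.0052


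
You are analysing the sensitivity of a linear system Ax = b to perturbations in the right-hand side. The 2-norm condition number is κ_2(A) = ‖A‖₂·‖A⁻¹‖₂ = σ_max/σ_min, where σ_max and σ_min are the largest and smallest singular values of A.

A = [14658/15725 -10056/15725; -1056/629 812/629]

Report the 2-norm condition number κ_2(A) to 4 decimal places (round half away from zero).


form AᵀA = [3155076/855625 -2364432/855625; -2364432/855625 1775824/855625] with trace 197236/34225 and determinant 576/34225
char-poly roots: 144/25 and 4/1369
κ_2(A) = √(λ_max/λ_min) = √((144/25) / (4/1369)) = 44.4000

44.4000


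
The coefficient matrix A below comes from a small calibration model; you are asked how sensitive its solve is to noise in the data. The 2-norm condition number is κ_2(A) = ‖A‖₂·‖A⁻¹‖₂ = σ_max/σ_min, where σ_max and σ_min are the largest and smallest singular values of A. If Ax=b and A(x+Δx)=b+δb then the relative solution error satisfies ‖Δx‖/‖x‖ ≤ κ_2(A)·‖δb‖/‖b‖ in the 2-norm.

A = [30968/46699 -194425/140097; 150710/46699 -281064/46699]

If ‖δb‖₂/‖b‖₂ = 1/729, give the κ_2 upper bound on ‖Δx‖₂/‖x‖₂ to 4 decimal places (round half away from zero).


AᵀA = [14082404/1297321 -79178120/3891963; -79178120/3891963 445433569/11675889]; tr = 1979845/40401, det = 9604/40401
char-poly roots: 49 and 196/40401
κ = σ_max/σ_min = 7/(14/201) = 100.5000
bound on ‖Δx‖/‖x‖: κ·ε = 100.5000·1/729 = 0.1379

0.1379


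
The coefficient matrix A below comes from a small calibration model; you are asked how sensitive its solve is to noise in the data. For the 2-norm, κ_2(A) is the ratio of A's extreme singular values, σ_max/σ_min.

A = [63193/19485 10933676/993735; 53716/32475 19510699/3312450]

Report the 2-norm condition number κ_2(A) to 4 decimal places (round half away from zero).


form AᵀA = [125802559129/9491630625 1293497639434/28474891875; 1293497639434/28474891875 53219838984481/341698702500] with trace 92397969781/546717924 and determinant 446265625/546717924
λ_max, λ_min = (92397969781/546717924 ± √8536408893986378937961/298900488422869776)/2 = 169, 2640625/546717924
so κ_2 = √(169 / (2640625/546717924)) = 187.0560

187.0560


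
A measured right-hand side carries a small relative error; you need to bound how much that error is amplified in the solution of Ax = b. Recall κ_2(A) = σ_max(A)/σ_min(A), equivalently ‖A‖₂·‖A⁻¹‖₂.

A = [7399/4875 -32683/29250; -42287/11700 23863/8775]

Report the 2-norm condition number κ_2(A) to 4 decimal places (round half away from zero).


270.0000

AᵀA = [311172001/20250000 -175030499/15187500; -175030499/15187500 393833629/45562500]; tr = 175035301/7290000, det = 5764801/729000000
solving λ² − 175035301/7290000·λ + 5764801/729000000 = 0 gives λ = 2401/100, 2401/7290000
σ_max=√(2401/100)=(49/10), σ_min=√(2401/7290000)=(49/2700) → κ = 270.0000


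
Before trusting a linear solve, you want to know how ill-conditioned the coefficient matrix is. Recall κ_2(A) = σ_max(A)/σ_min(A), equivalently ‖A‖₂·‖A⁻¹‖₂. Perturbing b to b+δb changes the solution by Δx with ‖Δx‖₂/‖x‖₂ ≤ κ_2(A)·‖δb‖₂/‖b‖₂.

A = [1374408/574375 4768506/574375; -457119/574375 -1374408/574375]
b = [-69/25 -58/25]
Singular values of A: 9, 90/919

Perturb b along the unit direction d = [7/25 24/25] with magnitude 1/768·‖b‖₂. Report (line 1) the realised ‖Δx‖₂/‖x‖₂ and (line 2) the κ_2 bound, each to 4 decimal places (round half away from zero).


from the listed singular values, σ₁ = 9, σ_n = 90/919
κ_2(A) = 9 / (90/919) = 91.9000
worst-case relative error ≤ 91.9000 × 1/768 = 0.1197
solve Ax = b  →  x = [29.3458 -8.7907]
‖b‖ = 3.6056, ‖x‖ = 30.6341
re-solving with b+δb shifts x by Δx of norm 0.0479
realised ‖Δx‖/‖x‖ = 0.0016
so the bound overstates the realised error by a factor of ≈ 76.4674 (computed from the unrounded values)

0.0016
0.1197


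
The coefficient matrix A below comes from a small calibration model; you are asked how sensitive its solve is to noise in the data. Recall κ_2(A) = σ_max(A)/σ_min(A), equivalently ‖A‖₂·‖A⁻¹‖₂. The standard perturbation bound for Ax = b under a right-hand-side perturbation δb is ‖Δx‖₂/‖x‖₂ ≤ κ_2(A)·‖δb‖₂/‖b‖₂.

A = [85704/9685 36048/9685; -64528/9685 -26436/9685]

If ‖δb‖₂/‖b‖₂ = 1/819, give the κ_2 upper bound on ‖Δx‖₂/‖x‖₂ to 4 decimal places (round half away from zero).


form AᵀA = [460361536/3751969 191812800/3751969; 191812800/3751969 79932816/3751969] with trace 3197008/22201 and determinant 9216/22201
solving λ² − 3197008/22201·λ + 9216/22201 = 0 gives λ = 144, 64/22201
κ = σ_max/σ_min = 12/(8/149) = 223.5000
bound on ‖Δx‖/‖x‖: κ·ε = 223.5000·1/819 = 0.2729

0.2729


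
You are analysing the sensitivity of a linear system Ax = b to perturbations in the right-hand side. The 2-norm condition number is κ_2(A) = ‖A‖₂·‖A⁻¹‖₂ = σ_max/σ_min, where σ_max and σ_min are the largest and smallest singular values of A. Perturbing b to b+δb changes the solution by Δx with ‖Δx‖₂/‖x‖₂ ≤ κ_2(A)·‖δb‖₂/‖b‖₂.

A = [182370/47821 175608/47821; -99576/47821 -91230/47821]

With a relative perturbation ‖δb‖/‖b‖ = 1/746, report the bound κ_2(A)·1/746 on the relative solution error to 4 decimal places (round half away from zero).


AᵀA = [149391684/7912969 142248960/7912969; 142248960/7912969 135505476/7912969]; tr = 338760/9409, det = 1296/9409
eigenvalues of AᵀA: λ = (tr ± √(tr²−4·det))/2 = 36, 36/9409
so κ_2 = √(36 / (36/9409)) = 97.0000
κ_2(A)·‖δb‖/‖b‖ = 0.1300

0.1300


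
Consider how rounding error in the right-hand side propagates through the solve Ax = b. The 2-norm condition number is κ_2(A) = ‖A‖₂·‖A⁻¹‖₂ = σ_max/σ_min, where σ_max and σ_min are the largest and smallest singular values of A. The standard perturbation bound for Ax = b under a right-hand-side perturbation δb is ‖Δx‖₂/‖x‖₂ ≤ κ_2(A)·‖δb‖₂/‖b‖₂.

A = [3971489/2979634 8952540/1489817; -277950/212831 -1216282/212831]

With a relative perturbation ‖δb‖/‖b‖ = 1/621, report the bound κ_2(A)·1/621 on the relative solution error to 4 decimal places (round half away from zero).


0.5044

form AᵀA = [36759739081/10556740516 40835517930/2639185129; 40835517930/2639185129 181493134036/2639185129] with trace 453737225/6280036 and determinant 83521/1570009
eigenvalues of AᵀA: λ = (tr ± √(tr²−4·det))/2 = 289/4, 1156/1570009
κ = σ_max/σ_min = (17/2)/(34/1253) = 313.2500
bound on ‖Δx‖/‖x‖: κ·ε = 313.2500·1/621 = 0.5044


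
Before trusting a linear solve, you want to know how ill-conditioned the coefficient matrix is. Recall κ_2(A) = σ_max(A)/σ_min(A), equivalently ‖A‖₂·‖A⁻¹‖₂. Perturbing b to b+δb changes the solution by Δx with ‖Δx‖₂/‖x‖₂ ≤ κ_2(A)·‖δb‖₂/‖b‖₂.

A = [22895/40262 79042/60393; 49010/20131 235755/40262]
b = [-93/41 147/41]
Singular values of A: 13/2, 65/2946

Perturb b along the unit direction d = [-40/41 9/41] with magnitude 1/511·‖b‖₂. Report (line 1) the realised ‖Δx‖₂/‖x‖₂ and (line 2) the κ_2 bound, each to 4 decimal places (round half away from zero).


largest singular value 13/2, smallest 65/2946
κ = σ_max/σ_min = (13/2)/(65/2946) = 294.6000
perturbation bound = 294.6000·1/511 = 0.5765
solve Ax = b  →  x = [-125.3325 52.7219]
‖b‖₂ = 4.2426 and ‖x‖₂ = 135.9700
with δb = [-0.0081 0.0018], A·Δx = δb → ‖Δx‖ = 0.3763
relative error = 0.0028
so the bound overstates the realised error by a factor of ≈ 208.3149 (computed from the unrounded values)

0.0028
0.5765


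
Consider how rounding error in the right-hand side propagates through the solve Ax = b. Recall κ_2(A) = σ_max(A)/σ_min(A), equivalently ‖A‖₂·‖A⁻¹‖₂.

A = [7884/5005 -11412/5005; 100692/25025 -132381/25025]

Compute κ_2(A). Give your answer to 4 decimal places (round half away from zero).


61.6000

AᵀA = [69188256/3705625 -92183508/3705625; -92183508/3705625 122961969/3705625]; tr = 7686009/148225, det = 104976/148225
λ_max, λ_min = (7686009/148225 ± √59012494077681/21970650625)/2 = 1296/25, 81/5929
κ = σ_max/σ_min = (36/5)/(9/77) = 61.6000


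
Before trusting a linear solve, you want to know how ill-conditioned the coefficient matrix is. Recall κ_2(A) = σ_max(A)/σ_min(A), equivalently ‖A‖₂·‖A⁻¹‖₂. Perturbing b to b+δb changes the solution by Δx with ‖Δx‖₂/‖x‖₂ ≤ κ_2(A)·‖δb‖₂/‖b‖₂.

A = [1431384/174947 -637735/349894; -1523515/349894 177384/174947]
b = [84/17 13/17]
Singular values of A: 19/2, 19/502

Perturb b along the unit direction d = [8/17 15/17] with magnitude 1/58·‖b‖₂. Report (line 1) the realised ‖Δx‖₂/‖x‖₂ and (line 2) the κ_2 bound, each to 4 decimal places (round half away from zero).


0.0287
4.3276

σ_max = 19/2, σ_min = 19/502
κ_2(A) = (19/2) / (19/502) = 251.0000
perturbation bound = 251.0000·1/58 = 4.3276
solve Ax = b  →  x = [17.8100 77.2375]
2-norm of b is 5.0000; of x, 79.2643
δb = ε·‖b‖·d = [0.0406 0.0761]; solving A·Δx = δb gives ‖Δx‖ = 2.2777
dividing the unrounded norms, ‖Δx‖/‖x‖ = 0.0287
so the bound overstates the realised error by a factor of ≈ 150.6021 (computed from the unrounded values)


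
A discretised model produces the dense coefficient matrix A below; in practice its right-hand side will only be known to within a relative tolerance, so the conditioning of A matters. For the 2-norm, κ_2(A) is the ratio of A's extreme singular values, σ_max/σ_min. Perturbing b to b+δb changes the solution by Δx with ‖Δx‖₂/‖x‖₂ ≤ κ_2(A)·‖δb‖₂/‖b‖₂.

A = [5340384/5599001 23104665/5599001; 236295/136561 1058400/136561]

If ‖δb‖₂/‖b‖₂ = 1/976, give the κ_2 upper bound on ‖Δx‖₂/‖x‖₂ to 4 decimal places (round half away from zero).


AᵀA = [423456352929/108473398609 1881650010240/108473398609; 1881650010240/108473398609 8362974035025/108473398609]; tr = 5226906834/64529089, det = 4100625/64529089
char-poly roots: 81 and 50625/64529089
so κ_2 = √(81 / (50625/64529089)) = 321.3200
κ_2(A)·‖δb‖/‖b‖ = 0.3292

0.3292


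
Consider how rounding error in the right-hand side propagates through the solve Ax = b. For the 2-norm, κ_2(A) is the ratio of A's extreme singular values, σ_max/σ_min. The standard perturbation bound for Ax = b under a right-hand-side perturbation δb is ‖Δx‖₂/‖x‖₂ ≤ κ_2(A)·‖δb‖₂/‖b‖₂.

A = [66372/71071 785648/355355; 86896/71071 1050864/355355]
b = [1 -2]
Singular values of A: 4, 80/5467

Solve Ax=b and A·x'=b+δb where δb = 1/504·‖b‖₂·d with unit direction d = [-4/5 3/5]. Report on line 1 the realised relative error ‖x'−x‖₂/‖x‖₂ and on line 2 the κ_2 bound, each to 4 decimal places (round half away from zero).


0.0022
0.5424

largest singular value 4, smallest 80/5467
κ_2(A) = 4 / (80/5467) = 273.3500
κ_2(A)·‖δb‖/‖b‖ = 0.5424
solve Ax = b  →  x = [126.0654 -52.7981]
2-norm of b is 2.2361; of x, 136.6752
re-solving with b+δb shifts x by Δx of norm 0.3032
realised ‖Δx‖/‖x‖ = 0.0022
tightness: 0.0022 against a bound of 0.5424 (unrounded ratio ≈ 0.0041)


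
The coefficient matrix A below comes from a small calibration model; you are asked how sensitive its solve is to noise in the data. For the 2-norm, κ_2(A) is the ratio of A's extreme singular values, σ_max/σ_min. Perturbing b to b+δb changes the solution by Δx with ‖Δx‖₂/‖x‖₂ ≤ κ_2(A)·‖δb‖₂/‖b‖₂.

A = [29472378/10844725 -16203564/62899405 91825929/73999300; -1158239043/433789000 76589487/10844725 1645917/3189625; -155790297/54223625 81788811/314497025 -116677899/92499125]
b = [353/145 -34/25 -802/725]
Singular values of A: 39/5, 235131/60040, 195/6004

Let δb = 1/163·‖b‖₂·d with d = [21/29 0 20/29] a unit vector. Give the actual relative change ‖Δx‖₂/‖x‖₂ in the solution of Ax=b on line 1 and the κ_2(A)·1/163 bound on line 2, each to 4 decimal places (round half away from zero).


largest singular value 39/5, smallest 195/6004
condition number: (39/5) ÷ (195/6004) = 240.1600
κ_2(A)·‖δb‖/‖b‖ = 1.4734
solve Ax = b  →  x = [-12.2664 -6.8327 27.4077]
‖b‖₂ = 3.0000 and ‖x‖₂ = 30.7950
δb = ε·‖b‖·d = [0.0133 0.0000 0.0127]; solving A·Δx = δb gives ‖Δx‖ = 0.5667
relative error = 0.0184
realised/bound (from unrounded values) ≈ 0.0125

0.0184
1.4734


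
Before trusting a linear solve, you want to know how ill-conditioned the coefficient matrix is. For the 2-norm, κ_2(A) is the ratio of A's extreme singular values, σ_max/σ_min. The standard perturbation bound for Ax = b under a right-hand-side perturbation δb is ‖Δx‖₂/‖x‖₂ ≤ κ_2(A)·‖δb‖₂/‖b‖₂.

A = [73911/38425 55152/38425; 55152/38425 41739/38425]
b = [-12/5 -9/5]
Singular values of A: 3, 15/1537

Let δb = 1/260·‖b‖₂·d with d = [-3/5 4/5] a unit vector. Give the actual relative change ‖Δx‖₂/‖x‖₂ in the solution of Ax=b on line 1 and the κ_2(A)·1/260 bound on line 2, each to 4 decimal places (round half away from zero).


σ_max = 3, σ_min = 15/1537
κ_2(A) = 3 / (15/1537) = 307.4000
bound on ‖Δx‖/‖x‖: κ·ε = 307.4000·1/260 = 1.1823
solve Ax = b  →  x = [-0.8000 -0.6000]
‖b‖ = 3.0000, ‖x‖ = 1.0000
Δx = A⁻¹·δb where δb = 1/260·3.0000·d; ‖Δx‖ = 1.1823
relative error = 1.1823
so the bound is sharp here: realised error equals the bound

1.1823
1.1823


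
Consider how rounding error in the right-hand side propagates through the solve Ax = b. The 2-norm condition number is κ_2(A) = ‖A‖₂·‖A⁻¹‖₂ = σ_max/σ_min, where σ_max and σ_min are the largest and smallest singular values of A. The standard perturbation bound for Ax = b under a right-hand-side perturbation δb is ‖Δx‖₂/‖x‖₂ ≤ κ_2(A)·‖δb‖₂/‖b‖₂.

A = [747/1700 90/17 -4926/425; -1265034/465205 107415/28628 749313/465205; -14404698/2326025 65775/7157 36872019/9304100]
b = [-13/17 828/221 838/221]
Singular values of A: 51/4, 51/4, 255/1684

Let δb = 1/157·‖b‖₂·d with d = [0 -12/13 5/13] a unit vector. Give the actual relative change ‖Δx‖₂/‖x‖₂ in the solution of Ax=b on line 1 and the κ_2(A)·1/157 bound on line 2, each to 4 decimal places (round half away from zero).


largest singular value 51/4, smallest 255/1684
condition number: (51/4) ÷ (255/1684) = 84.2000
perturbation bound = 84.2000·1/157 = 0.5363
solve Ax = b  →  x = [-11.3954 -5.9386 -3.0786]
2-norm of b is 5.3852; of x, 13.2137
re-solving with b+δb shifts x by Δx of norm 0.2265
realised ‖Δx‖/‖x‖ = 0.0171
tightness: 0.0171 against a bound of 0.5363 (unrounded ratio ≈ 0.0320)

0.0171
0.5363


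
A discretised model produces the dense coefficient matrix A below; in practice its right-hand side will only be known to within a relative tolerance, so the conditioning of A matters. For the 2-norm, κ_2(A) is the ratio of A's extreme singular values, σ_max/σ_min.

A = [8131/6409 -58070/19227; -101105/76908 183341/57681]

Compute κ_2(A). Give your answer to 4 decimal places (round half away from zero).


363.3750

M = AᵀA = [1805773/541008 -3250225/405756; -3250225/405756 5850457/304317]. tr(M)=8450713/374544, det(M)=361/93636
char-poly roots: 361/16 and 4/23409
κ_2(A) = √(λ_max/λ_min) = √((361/16) / (4/23409)) = 363.3750


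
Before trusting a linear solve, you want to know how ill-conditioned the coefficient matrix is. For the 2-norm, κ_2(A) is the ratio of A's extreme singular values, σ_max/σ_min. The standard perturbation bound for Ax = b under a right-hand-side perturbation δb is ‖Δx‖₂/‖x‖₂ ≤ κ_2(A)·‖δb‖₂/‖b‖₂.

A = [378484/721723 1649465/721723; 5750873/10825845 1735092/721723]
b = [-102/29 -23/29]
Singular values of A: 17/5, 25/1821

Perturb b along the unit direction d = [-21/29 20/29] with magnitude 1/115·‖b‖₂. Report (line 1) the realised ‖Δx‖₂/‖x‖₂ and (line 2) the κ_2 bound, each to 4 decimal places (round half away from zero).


0.0157
2.1535

from the listed singular values, σ₁ = 17/5, σ_n = 25/1821
condition number: (17/5) ÷ (25/1821) = 247.6560
worst-case relative error ≤ 247.6560 × 1/115 = 2.1535
solve Ax = b  →  x = [-142.3205 31.1177]
‖b‖₂ = 3.6056 and ‖x‖₂ = 145.6827
re-solving with b+δb shifts x by Δx of norm 2.2837
relative error = 0.0157
so the bound overstates the realised error by a factor of ≈ 137.3774 (computed from the unrounded values)


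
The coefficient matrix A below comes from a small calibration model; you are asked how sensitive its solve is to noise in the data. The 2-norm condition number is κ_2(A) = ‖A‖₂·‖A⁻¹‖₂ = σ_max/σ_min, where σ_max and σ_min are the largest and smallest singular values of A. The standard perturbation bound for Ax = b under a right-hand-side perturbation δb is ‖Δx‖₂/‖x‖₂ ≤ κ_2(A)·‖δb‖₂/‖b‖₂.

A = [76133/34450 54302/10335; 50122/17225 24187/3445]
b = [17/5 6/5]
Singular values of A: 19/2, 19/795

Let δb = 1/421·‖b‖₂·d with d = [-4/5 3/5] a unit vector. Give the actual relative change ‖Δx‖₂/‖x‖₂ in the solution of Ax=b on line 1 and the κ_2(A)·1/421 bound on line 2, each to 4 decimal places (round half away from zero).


from the listed singular values, σ₁ = 19/2, σ_n = 19/795
κ = σ_max/σ_min = (19/2)/(19/795) = 397.5000
worst-case relative error ≤ 397.5000 × 1/421 = 0.9442
solve Ax = b  →  x = [77.3684 -31.8947]
‖b‖₂ = 3.6056 and ‖x‖₂ = 83.6848
Δx = A⁻¹·δb where δb = 1/421·3.6056·d; ‖Δx‖ = 0.3583
realised ‖Δx‖/‖x‖ = 0.0043
realised/bound (from unrounded values) ≈ 0.0045

0.0043
0.9442


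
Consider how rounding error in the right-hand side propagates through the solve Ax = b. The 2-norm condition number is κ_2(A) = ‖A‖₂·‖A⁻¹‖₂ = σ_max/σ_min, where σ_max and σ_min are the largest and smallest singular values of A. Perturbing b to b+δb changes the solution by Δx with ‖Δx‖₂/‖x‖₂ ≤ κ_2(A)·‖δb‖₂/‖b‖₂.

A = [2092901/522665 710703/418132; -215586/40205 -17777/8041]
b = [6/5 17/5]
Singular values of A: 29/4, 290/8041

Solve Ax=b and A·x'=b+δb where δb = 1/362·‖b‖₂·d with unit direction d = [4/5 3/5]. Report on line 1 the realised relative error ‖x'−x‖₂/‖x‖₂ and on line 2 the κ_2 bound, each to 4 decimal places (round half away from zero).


0.0033
0.5553

largest singular value 29/4, smallest 290/8041
condition number: (29/4) ÷ (290/8041) = 201.0250
bound on ‖Δx‖/‖x‖: κ·ε = 201.0250·1/362 = 0.5553
solve Ax = b  →  x = [-32.2480 76.6780]
2-norm of b is 3.6056; of x, 83.1832
δb = ε·‖b‖·d = [0.0080 0.0060]; solving A·Δx = δb gives ‖Δx‖ = 0.2762
realised ‖Δx‖/‖x‖ = 0.0033
tightness: 0.0033 against a bound of 0.5553 (unrounded ratio ≈ 0.0060)


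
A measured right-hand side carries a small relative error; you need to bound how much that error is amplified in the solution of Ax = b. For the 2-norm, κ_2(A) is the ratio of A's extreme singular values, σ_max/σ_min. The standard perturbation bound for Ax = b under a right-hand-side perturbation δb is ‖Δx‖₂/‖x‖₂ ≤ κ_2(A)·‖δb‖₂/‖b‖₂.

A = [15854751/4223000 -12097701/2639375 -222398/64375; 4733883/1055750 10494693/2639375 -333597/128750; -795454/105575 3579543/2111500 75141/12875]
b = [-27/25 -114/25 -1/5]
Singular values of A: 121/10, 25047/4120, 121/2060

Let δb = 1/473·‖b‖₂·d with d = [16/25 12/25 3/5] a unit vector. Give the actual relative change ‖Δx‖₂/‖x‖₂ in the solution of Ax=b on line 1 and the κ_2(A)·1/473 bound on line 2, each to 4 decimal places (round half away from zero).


0.0033
0.4355

from the listed singular values, σ₁ = 121/10, σ_n = 121/2060
condition number: (121/10) ÷ (121/2060) = 206.0000
worst-case relative error ≤ 206.0000 × 1/473 = 0.4355
solve Ax = b  →  x = [-30.1345 6.2745 -40.7603]
‖b‖₂ = 4.6904 and ‖x‖₂ = 51.0770
Δx = A⁻¹·δb where δb = 1/473·4.6904·d; ‖Δx‖ = 0.1688
dividing the unrounded norms, ‖Δx‖/‖x‖ = 0.0033
so the bound overstates the realised error by a factor of ≈ 131.7649 (computed from the unrounded values)


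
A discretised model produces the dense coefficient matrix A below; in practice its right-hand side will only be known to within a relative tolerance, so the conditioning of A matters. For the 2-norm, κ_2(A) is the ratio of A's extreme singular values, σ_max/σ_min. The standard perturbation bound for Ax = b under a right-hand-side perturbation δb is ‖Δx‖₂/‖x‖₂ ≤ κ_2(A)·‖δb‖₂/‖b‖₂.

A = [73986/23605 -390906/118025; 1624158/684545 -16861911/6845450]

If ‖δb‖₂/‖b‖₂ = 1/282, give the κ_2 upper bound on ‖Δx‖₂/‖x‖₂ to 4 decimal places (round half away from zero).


AᵀA = [289658512872/18744074281 -1520649811989/93720371405; -1520649811989/93720371405 31934739015369/1874407428100]; tr = 72414495009/2228784100, det = 10556001/557196025
eigenvalues of AᵀA: λ = (tr ± √(tr²−4·det))/2 = 3249/100, 12996/22287841
κ_2(A) = √(λ_max/λ_min) = √((3249/100) / (12996/22287841)) = 236.0500
κ_2(A)·‖δb‖/‖b‖ = 0.8371

0.8371


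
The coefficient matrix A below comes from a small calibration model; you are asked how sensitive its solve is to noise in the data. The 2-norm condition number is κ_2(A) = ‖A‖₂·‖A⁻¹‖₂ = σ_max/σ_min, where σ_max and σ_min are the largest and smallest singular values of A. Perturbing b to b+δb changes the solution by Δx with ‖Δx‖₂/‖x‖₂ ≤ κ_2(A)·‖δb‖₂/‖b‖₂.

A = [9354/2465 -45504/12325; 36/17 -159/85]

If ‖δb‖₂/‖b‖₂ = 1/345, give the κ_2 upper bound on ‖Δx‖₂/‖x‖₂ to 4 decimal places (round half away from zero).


M = AᵀA = [397044/21025 -1889244/105125; -1889244/105125 9003969/525625]. tr(M)=22509/625, det(M)=324/625
char-poly roots: 36 and 9/625
κ = σ_max/σ_min = 6/(3/25) = 50.0000
perturbation bound = 50.0000·1/345 = 0.1449

0.1449


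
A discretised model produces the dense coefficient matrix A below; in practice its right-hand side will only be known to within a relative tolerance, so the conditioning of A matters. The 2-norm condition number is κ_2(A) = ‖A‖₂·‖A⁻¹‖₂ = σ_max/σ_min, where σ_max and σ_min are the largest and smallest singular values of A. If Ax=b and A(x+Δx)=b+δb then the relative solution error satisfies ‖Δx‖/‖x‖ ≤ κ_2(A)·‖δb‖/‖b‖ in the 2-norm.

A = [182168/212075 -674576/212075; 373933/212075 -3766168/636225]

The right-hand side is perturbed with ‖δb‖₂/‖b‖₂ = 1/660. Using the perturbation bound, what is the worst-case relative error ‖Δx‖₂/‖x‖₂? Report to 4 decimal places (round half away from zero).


M = AᵀA = [598654217/155625625 -6148626232/466876875; -6148626232/466876875 63250852672/1400630625]. tr(M)=109821985/2241009, det(M)=614656/2241009
λ_max, λ_min = (109821985/2241009 ± √12055358590828609/5022121338081)/2 = 49, 12544/2241009
κ_2(A) = √(λ_max/λ_min) = √(49 / (12544/2241009)) = 93.5625
worst-case relative error ≤ 93.5625 × 1/660 = 0.1418

0.1418


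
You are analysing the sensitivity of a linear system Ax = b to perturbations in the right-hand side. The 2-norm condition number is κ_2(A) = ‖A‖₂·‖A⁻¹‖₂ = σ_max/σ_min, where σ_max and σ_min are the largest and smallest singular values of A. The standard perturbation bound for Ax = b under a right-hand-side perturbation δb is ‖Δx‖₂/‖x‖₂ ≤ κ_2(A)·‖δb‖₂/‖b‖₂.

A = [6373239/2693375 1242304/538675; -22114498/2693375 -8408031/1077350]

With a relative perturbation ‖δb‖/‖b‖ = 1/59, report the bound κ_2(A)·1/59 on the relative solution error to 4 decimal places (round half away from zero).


5.0373

form AᵀA = [847470715429/11606830225 161419508271/2321366045; 161419508271/2321366045 122989219537/1857092836] with trace 7686817301/55204900 and determinant 12117361/55204900
char-poly roots: 3481/25 and 3481/2208196
κ = σ_max/σ_min = (59/5)/(59/1486) = 297.2000
bound on ‖Δx‖/‖x‖: κ·ε = 297.2000·1/59 = 5.0373


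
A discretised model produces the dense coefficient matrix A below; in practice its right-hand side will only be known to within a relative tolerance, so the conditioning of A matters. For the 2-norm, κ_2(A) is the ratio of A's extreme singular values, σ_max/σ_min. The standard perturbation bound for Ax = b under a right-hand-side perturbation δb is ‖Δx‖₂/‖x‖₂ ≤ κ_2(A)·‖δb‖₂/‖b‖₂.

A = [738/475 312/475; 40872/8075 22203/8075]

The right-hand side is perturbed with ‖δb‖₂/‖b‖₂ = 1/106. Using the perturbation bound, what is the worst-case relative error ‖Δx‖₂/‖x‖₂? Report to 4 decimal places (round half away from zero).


0.3585

form AᵀA = [2924676/104329 1558440/104329; 1558440/104329 833769/104329] with trace 13005/361 and determinant 324/361
solving λ² − 13005/361·λ + 324/361 = 0 gives λ = 36, 9/361
κ = σ_max/σ_min = 6/(3/19) = 38.0000
bound on ‖Δx‖/‖x‖: κ·ε = 38.0000·1/106 = 0.3585


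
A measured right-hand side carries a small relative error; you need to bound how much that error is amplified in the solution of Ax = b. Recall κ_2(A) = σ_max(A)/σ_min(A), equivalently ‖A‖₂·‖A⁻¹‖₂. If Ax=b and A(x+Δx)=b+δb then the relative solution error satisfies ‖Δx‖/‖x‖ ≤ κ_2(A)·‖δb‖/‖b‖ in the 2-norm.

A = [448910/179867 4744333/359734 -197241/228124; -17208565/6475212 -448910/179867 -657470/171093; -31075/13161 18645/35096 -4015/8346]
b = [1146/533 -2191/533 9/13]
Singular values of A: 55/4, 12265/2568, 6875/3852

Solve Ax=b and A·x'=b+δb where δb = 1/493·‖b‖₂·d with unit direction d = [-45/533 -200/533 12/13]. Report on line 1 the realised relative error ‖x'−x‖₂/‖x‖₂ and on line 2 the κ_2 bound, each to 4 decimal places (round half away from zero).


from the listed singular values, σ₁ = 55/4, σ_n = 6875/3852
κ = σ_max/σ_min = (55/4)/(6875/3852) = 7.7040
perturbation bound = 7.7040·1/493 = 0.0156
solve Ax = b  →  x = [-0.4590 0.3269 1.1749]
2-norm of b is 4.6904; of x, 1.3030
δb = ε·‖b‖·d = [-0.0008 -0.0036 0.0088]; solving A·Δx = δb gives ‖Δx‖ = 0.0053
relative error = 0.0041
so the bound overstates the realised error by a factor of ≈ 3.8198 (computed from the unrounded values)

0.0041
0.0156


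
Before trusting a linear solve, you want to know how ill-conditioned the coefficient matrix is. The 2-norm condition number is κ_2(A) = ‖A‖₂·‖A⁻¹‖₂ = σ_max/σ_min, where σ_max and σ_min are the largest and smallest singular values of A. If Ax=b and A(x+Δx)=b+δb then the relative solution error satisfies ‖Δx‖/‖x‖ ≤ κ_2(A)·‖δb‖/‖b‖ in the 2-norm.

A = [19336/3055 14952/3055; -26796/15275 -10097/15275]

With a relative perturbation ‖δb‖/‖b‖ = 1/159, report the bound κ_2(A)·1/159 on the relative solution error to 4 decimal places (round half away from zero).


0.0961

form AᵀA = [10065048016/233325625 7498356012/233325625; 7498356012/233325625 5691007009/233325625] with trace 630242201/9333025 and determinant 180848704/9333025
solving λ² − 630242201/9333025·λ + 180848704/9333025 = 0 gives λ = 1681/25, 107584/373321
σ_max=√(1681/25)=(41/5), σ_min=√(107584/373321)=(328/611) → κ = 15.2750
worst-case relative error ≤ 15.2750 × 1/159 = 0.0961


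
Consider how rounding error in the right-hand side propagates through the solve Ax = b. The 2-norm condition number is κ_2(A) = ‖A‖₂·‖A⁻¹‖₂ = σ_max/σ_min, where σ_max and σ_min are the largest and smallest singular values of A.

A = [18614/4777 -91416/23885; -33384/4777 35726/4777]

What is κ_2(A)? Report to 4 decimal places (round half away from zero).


form AᵀA = [5055268/78961 -26522496/394805; -26522496/394805 139327204/1974025] with trace 265708904/1974025 and determinant 11316496/1974025
solving λ² − 265708904/1974025·λ + 11316496/1974025 = 0 gives λ = 3364/25, 3364/78961
κ_2(A) = √(λ_max/λ_min) = √((3364/25) / (3364/78961)) = 56.2000

56.2000


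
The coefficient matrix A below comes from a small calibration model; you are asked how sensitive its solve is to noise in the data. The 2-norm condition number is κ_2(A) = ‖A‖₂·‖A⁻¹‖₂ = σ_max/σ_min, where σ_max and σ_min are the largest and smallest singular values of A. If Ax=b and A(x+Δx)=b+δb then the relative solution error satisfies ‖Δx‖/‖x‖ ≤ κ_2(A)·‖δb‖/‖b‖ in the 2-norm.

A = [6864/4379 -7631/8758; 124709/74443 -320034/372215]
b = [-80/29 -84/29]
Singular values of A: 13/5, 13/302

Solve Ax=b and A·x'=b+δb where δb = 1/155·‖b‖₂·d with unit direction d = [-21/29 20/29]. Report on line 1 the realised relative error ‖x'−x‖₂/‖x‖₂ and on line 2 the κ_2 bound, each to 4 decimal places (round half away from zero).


0.3897
0.3897

from the listed singular values, σ₁ = 13/5, σ_n = 13/302
condition number: (13/5) ÷ (13/302) = 60.4000
perturbation bound = 60.4000·1/155 = 0.3897
solve Ax = b  →  x = [-1.3575 0.7240]
2-norm of b is 4.0000; of x, 1.5385
re-solving with b+δb shifts x by Δx of norm 0.5995
realised ‖Δx‖/‖x‖ = 0.3897
realised/bound = 1 exactly: the bound is attained for this b and d


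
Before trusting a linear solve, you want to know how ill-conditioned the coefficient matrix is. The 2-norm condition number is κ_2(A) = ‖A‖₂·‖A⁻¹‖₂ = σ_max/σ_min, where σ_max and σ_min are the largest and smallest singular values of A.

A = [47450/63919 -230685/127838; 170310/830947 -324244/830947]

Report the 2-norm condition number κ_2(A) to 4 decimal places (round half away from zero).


49.8880

form AᵀA = [243610600/410751289 -583081065/410751289; -583081065/410751289 5600218849/1643005156] with trace 38903321/9721924 and determinant 15625/2430481
char-poly roots: 4 and 15625/9721924
σ_max=√4=2, σ_min=√(15625/9721924)=(125/3118) → κ = 49.8880


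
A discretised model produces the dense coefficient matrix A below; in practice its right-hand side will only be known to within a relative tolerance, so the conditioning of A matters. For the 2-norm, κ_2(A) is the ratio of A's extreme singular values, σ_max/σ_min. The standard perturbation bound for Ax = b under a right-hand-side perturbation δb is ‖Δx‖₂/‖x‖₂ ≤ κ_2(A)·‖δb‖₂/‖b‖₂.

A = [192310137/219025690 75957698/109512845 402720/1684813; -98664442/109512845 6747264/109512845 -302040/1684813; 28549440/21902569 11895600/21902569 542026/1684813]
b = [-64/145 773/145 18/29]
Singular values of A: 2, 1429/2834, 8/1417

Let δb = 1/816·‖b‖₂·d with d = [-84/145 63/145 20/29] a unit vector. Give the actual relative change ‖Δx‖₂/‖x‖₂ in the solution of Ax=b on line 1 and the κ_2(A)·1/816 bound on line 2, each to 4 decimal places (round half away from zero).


σ_max = 2, σ_min = 8/1417
κ = σ_max/σ_min = 2/(8/1417) = 354.2500
κ_2(A)·‖δb‖/‖b‖ = 0.4341
solve Ax = b  →  x = [-111.6224 -37.9154 518.1951]
‖b‖ = 5.3852, ‖x‖ = 531.4352
with δb = [-0.0038 0.0029 0.0046], A·Δx = δb → ‖Δx‖ = 1.1689
relative error = 0.0022
tightness: 0.0022 against a bound of 0.4341 (unrounded ratio ≈ 0.0051)

0.0022
0.4341
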